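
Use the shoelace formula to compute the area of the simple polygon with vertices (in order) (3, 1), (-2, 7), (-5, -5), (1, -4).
Area = 53

Shoelace formula: Area = (1/2) |Σ_i (x_i · y_{i+1} − x_{i+1} · y_i)| (indices mod n). Compute each cross term:
  (3)(7) − (-2)(1) = 23
  (-2)(-5) − (-5)(7) = 45
  (-5)(-4) − (1)(-5) = 25
  (1)(1) − (3)(-4) = 13
Sum = 106, so (signed) Area = 106/2 = 53, |Area| = 53.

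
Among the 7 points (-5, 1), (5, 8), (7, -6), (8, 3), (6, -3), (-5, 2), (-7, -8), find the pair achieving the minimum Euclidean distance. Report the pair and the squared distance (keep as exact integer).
Pair = ((-5, 1), (-5, 2)); squared distance = 1

Compute all C(7, 2) = 21 pairwise squared distances (x_i − x_j)² + (y_i − y_j)². The minimum is 1, attained by the pair ((-5, 1), (-5, 2)).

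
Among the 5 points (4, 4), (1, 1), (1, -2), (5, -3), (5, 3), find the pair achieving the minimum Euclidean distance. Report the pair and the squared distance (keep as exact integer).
Pair = ((4, 4), (5, 3)); squared distance = 2

Compute all C(5, 2) = 10 pairwise squared distances (x_i − x_j)² + (y_i − y_j)². The minimum is 2, attained by the pair ((4, 4), (5, 3)).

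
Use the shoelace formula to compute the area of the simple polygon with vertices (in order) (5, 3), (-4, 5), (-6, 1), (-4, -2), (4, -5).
Area = 72

Shoelace formula: Area = (1/2) |Σ_i (x_i · y_{i+1} − x_{i+1} · y_i)| (indices mod n). Compute each cross term:
  (5)(5) − (-4)(3) = 37
  (-4)(1) − (-6)(5) = 26
  (-6)(-2) − (-4)(1) = 16
  (-4)(-5) − (4)(-2) = 28
  (4)(3) − (5)(-5) = 37
Sum = 144, so (signed) Area = 144/2 = 72, |Area| = 72.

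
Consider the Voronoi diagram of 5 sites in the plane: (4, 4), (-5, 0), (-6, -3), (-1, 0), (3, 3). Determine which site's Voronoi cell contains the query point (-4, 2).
Nearest site = (-5, 0)

The Voronoi cell of site s contains exactly those query points closer to s than to any other site. Compute squared distances from q = (-4, 2) to each site:
  (-5 − -4)² + (0 − 2)² = 5
  (-1 − -4)² + (0 − 2)² = 13
  (-6 − -4)² + (-3 − 2)² = 29
  (3 − -4)² + (3 − 2)² = 50
  (4 − -4)² + (4 − 2)² = 68
Minimum is attained by (-5, 0), so q lies in its Voronoi cell.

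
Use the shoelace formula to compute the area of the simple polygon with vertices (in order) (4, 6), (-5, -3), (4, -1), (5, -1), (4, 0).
Area = 32

Shoelace formula: Area = (1/2) |Σ_i (x_i · y_{i+1} − x_{i+1} · y_i)| (indices mod n). Compute each cross term:
  (4)(-3) − (-5)(6) = 18
  (-5)(-1) − (4)(-3) = 17
  (4)(-1) − (5)(-1) = 1
  (5)(0) − (4)(-1) = 4
  (4)(6) − (4)(0) = 24
Sum = 64, so (signed) Area = 64/2 = 32, |Area| = 32.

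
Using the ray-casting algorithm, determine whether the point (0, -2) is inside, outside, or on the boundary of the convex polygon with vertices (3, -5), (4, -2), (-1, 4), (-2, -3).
The point (0, -2) lies strictly inside the polygon

Cast a horizontal ray to the right from the query point and count how many polygon edges it crosses (each edge strictly once or zero times, handled with the usual half-open convention). 
Parity of crossings → odd ⇒ inside.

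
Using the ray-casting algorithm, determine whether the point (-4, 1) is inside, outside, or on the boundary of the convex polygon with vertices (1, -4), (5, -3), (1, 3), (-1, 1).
The point (-4, 1) lies strictly outside the polygon

Cast a horizontal ray to the right from the query point and count how many polygon edges it crosses (each edge strictly once or zero times, handled with the usual half-open convention). 
Parity of crossings → even ⇒ outside.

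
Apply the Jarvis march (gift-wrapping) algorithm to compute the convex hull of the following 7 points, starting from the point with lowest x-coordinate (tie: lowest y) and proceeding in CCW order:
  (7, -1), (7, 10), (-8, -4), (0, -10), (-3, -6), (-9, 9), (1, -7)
Hull (CCW) = [(-9, 9), (-8, -4), (0, -10), (7, -1), (7, 10)]

Jarvis march: at each step, from the current hull vertex p, select the next vertex q as the point such that every other point lies strictly to the left of (or on) the directed line p → q. (Equivalently: for every other point r, the cross product (q − p) × (r − p) ≥ 0.)
Starting point (lowest x, tie lowest y): (-9, 9). Wrap until returning to start. Resulting hull: (-9, 9), (-8, -4), (0, -10), (7, -1), (7, 10).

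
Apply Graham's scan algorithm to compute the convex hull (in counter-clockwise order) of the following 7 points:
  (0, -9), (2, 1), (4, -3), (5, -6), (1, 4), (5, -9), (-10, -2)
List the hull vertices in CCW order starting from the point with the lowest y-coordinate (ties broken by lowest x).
Hull (CCW) = [(0, -9), (5, -9), (5, -6), (4, -3), (1, 4), (-10, -2)]

Graham scan procedure:
  1. Find the pivot p₀ = point with lowest y (tie → lowest x): (0, -9).
  2. Sort the remaining points by polar angle around p₀.
  3. Walk through sorted points, maintaining a stack; pop the top while the last three entries make a non-left turn (cross product ≤ 0).
  4. Final stack is the convex hull in CCW order: (0, -9), (5, -9), (5, -6), (4, -3), (1, 4), (-10, -2).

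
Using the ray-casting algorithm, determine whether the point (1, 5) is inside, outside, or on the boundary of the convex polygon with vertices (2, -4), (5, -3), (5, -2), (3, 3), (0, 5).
The point (1, 5) lies strictly outside the polygon

Cast a horizontal ray to the right from the query point and count how many polygon edges it crosses (each edge strictly once or zero times, handled with the usual half-open convention). 
Parity of crossings → even ⇒ outside.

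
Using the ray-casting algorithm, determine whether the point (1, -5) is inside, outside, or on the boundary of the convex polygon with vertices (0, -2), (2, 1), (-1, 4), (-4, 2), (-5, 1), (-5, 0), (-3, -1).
The point (1, -5) lies strictly outside the polygon

Cast a horizontal ray to the right from the query point and count how many polygon edges it crosses (each edge strictly once or zero times, handled with the usual half-open convention). 
Parity of crossings → even ⇒ outside.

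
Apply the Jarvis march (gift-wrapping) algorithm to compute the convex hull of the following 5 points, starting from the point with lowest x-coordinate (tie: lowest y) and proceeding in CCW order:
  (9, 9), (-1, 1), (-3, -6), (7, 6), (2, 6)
Hull (CCW) = [(-3, -6), (7, 6), (9, 9), (2, 6), (-1, 1)]

Jarvis march: at each step, from the current hull vertex p, select the next vertex q as the point such that every other point lies strictly to the left of (or on) the directed line p → q. (Equivalently: for every other point r, the cross product (q − p) × (r − p) ≥ 0.)
Starting point (lowest x, tie lowest y): (-3, -6). Wrap until returning to start. Resulting hull: (-3, -6), (7, 6), (9, 9), (2, 6), (-1, 1).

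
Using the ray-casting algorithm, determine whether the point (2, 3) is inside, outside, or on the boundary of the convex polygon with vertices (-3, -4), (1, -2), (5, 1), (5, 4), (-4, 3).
The point (2, 3) lies strictly inside the polygon

Cast a horizontal ray to the right from the query point and count how many polygon edges it crosses (each edge strictly once or zero times, handled with the usual half-open convention). 
Parity of crossings → odd ⇒ inside.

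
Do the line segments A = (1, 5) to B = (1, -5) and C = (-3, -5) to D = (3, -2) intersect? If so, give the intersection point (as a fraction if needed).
Yes; intersection at (1, -3) (t = 4/5 on AB, s = 2/3 on CD)

Parametrize AB as A + t(B − A) = (1 + 0 t, 5 + -10 t) and CD as C + s(D − C) = (-3 + 6 s, -5 + 3 s). Solve the linear system for (t, s). Determinant = -60 ≠ 0, so a unique intersection of the containing lines exists. Solution: t = 4/5, s = 2/3 — both in [0, 1], so the segments cross. Intersection point: (1, -3).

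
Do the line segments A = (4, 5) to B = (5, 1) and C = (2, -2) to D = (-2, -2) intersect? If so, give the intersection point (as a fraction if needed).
No (intersection of containing lines falls outside at least one segment)

Parametrize and solve: t = 7/4, s = -15/16. At least one of these is outside [0, 1], so the segments do not intersect.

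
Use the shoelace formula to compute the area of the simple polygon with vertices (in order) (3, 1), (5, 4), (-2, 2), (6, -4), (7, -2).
Area = 25

Shoelace formula: Area = (1/2) |Σ_i (x_i · y_{i+1} − x_{i+1} · y_i)| (indices mod n). Compute each cross term:
  (3)(4) − (5)(1) = 7
  (5)(2) − (-2)(4) = 18
  (-2)(-4) − (6)(2) = -4
  (6)(-2) − (7)(-4) = 16
  (7)(1) − (3)(-2) = 13
Sum = 50, so (signed) Area = 50/2 = 25, |Area| = 25.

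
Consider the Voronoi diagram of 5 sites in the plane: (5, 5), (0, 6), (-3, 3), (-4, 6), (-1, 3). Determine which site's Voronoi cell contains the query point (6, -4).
Nearest site = (5, 5)

The Voronoi cell of site s contains exactly those query points closer to s than to any other site. Compute squared distances from q = (6, -4) to each site:
  (5 − 6)² + (5 − -4)² = 82
  (-1 − 6)² + (3 − -4)² = 98
  (-3 − 6)² + (3 − -4)² = 130
  (0 − 6)² + (6 − -4)² = 136
  (-4 − 6)² + (6 − -4)² = 200
Minimum is attained by (5, 5), so q lies in its Voronoi cell.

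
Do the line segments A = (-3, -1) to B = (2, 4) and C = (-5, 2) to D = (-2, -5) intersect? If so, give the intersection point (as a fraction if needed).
No (intersection of containing lines falls outside at least one segment)

Parametrize and solve: t = -1/10, s = 1/2. At least one of these is outside [0, 1], so the segments do not intersect.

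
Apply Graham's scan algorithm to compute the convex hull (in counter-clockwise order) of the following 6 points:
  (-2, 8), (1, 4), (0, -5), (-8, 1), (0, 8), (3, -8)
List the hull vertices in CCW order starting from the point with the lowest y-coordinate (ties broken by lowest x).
Hull (CCW) = [(3, -8), (1, 4), (0, 8), (-2, 8), (-8, 1)]

Graham scan procedure:
  1. Find the pivot p₀ = point with lowest y (tie → lowest x): (3, -8).
  2. Sort the remaining points by polar angle around p₀.
  3. Walk through sorted points, maintaining a stack; pop the top while the last three entries make a non-left turn (cross product ≤ 0).
  4. Final stack is the convex hull in CCW order: (3, -8), (1, 4), (0, 8), (-2, 8), (-8, 1).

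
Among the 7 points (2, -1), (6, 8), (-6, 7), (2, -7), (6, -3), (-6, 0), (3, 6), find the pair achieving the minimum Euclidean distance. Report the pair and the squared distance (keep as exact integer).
Pair = ((6, 8), (3, 6)); squared distance = 13

Compute all C(7, 2) = 21 pairwise squared distances (x_i − x_j)² + (y_i − y_j)². The minimum is 13, attained by the pair ((6, 8), (3, 6)).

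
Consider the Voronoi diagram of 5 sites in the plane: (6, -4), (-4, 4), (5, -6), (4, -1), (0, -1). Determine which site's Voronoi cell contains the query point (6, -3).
Nearest site = (6, -4)

The Voronoi cell of site s contains exactly those query points closer to s than to any other site. Compute squared distances from q = (6, -3) to each site:
  (6 − 6)² + (-4 − -3)² = 1
  (4 − 6)² + (-1 − -3)² = 8
  (5 − 6)² + (-6 − -3)² = 10
  (0 − 6)² + (-1 − -3)² = 40
  (-4 − 6)² + (4 − -3)² = 149
Minimum is attained by (6, -4), so q lies in its Voronoi cell.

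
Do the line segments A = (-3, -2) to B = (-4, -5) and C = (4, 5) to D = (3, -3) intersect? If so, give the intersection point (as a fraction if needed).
No (intersection of containing lines falls outside at least one segment)

Parametrize and solve: t = -49/5, s = -14/5. At least one of these is outside [0, 1], so the segments do not intersect.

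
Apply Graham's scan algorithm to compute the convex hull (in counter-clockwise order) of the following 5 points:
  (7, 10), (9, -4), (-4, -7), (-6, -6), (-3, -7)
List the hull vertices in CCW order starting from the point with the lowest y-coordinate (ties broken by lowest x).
Hull (CCW) = [(-4, -7), (-3, -7), (9, -4), (7, 10), (-6, -6)]

Graham scan procedure:
  1. Find the pivot p₀ = point with lowest y (tie → lowest x): (-4, -7).
  2. Sort the remaining points by polar angle around p₀.
  3. Walk through sorted points, maintaining a stack; pop the top while the last three entries make a non-left turn (cross product ≤ 0).
  4. Final stack is the convex hull in CCW order: (-4, -7), (-3, -7), (9, -4), (7, 10), (-6, -6).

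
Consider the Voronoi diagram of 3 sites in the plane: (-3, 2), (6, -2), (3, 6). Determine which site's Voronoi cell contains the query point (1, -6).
Nearest site = (6, -2)

The Voronoi cell of site s contains exactly those query points closer to s than to any other site. Compute squared distances from q = (1, -6) to each site:
  (6 − 1)² + (-2 − -6)² = 41
  (-3 − 1)² + (2 − -6)² = 80
  (3 − 1)² + (6 − -6)² = 148
Minimum is attained by (6, -2), so q lies in its Voronoi cell.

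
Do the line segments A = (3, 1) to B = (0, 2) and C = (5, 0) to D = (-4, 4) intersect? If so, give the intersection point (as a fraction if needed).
Yes; intersection at (2, 4/3) (t = 1/3 on AB, s = 1/3 on CD)

Parametrize AB as A + t(B − A) = (3 + -3 t, 1 + 1 t) and CD as C + s(D − C) = (5 + -9 s, 0 + 4 s). Solve the linear system for (t, s). Determinant = 3 ≠ 0, so a unique intersection of the containing lines exists. Solution: t = 1/3, s = 1/3 — both in [0, 1], so the segments cross. Intersection point: (2, 4/3).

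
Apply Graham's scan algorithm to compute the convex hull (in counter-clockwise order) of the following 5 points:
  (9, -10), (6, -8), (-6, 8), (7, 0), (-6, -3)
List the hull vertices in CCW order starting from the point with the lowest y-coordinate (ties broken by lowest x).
Hull (CCW) = [(9, -10), (7, 0), (-6, 8), (-6, -3)]

Graham scan procedure:
  1. Find the pivot p₀ = point with lowest y (tie → lowest x): (9, -10).
  2. Sort the remaining points by polar angle around p₀.
  3. Walk through sorted points, maintaining a stack; pop the top while the last three entries make a non-left turn (cross product ≤ 0).
  4. Final stack is the convex hull in CCW order: (9, -10), (7, 0), (-6, 8), (-6, -3).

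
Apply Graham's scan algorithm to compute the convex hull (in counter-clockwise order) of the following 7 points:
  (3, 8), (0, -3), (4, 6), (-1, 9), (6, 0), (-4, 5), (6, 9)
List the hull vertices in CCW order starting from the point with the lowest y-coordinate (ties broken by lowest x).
Hull (CCW) = [(0, -3), (6, 0), (6, 9), (-1, 9), (-4, 5)]

Graham scan procedure:
  1. Find the pivot p₀ = point with lowest y (tie → lowest x): (0, -3).
  2. Sort the remaining points by polar angle around p₀.
  3. Walk through sorted points, maintaining a stack; pop the top while the last three entries make a non-left turn (cross product ≤ 0).
  4. Final stack is the convex hull in CCW order: (0, -3), (6, 0), (6, 9), (-1, 9), (-4, 5).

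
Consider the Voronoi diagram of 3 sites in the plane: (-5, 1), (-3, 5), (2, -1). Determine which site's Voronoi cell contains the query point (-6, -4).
Nearest site = (-5, 1)

The Voronoi cell of site s contains exactly those query points closer to s than to any other site. Compute squared distances from q = (-6, -4) to each site:
  (-5 − -6)² + (1 − -4)² = 26
  (2 − -6)² + (-1 − -4)² = 73
  (-3 − -6)² + (5 − -4)² = 90
Minimum is attained by (-5, 1), so q lies in its Voronoi cell.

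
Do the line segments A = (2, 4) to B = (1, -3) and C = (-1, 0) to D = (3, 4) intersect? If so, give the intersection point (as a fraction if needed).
Yes; intersection at (11/6, 17/6) (t = 1/6 on AB, s = 17/24 on CD)

Parametrize AB as A + t(B − A) = (2 + -1 t, 4 + -7 t) and CD as C + s(D − C) = (-1 + 4 s, 0 + 4 s). Solve the linear system for (t, s). Determinant = -24 ≠ 0, so a unique intersection of the containing lines exists. Solution: t = 1/6, s = 17/24 — both in [0, 1], so the segments cross. Intersection point: (11/6, 17/6).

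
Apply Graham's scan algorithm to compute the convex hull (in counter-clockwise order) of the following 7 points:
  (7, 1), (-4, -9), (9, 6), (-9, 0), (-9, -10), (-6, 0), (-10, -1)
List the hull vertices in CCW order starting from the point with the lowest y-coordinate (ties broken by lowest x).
Hull (CCW) = [(-9, -10), (-4, -9), (7, 1), (9, 6), (-9, 0), (-10, -1)]

Graham scan procedure:
  1. Find the pivot p₀ = point with lowest y (tie → lowest x): (-9, -10).
  2. Sort the remaining points by polar angle around p₀.
  3. Walk through sorted points, maintaining a stack; pop the top while the last three entries make a non-left turn (cross product ≤ 0).
  4. Final stack is the convex hull in CCW order: (-9, -10), (-4, -9), (7, 1), (9, 6), (-9, 0), (-10, -1).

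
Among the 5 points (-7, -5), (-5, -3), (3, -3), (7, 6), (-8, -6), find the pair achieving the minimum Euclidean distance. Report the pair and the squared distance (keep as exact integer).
Pair = ((-7, -5), (-8, -6)); squared distance = 2

Compute all C(5, 2) = 10 pairwise squared distances (x_i − x_j)² + (y_i − y_j)². The minimum is 2, attained by the pair ((-7, -5), (-8, -6)).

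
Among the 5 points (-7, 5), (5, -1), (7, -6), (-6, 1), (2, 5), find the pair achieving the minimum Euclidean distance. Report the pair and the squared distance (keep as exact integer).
Pair = ((-7, 5), (-6, 1)); squared distance = 17

Compute all C(5, 2) = 10 pairwise squared distances (x_i − x_j)² + (y_i − y_j)². The minimum is 17, attained by the pair ((-7, 5), (-6, 1)).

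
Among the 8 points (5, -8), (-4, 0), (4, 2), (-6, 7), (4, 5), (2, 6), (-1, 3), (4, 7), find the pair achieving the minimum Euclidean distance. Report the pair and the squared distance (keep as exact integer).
Pair = ((4, 5), (4, 7)); squared distance = 4

Compute all C(8, 2) = 28 pairwise squared distances (x_i − x_j)² + (y_i − y_j)². The minimum is 4, attained by the pair ((4, 5), (4, 7)).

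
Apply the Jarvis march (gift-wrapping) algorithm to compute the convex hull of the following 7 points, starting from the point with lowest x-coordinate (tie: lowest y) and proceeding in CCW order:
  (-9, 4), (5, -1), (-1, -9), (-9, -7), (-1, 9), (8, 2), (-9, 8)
Hull (CCW) = [(-9, -7), (-1, -9), (8, 2), (-1, 9), (-9, 8)]

Jarvis march: at each step, from the current hull vertex p, select the next vertex q as the point such that every other point lies strictly to the left of (or on) the directed line p → q. (Equivalently: for every other point r, the cross product (q − p) × (r − p) ≥ 0.)
Starting point (lowest x, tie lowest y): (-9, -7). Wrap until returning to start. Resulting hull: (-9, -7), (-1, -9), (8, 2), (-1, 9), (-9, 8).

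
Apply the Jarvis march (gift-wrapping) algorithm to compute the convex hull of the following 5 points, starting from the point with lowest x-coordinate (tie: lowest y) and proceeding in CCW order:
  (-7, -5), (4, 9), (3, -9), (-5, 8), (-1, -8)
Hull (CCW) = [(-7, -5), (-1, -8), (3, -9), (4, 9), (-5, 8)]

Jarvis march: at each step, from the current hull vertex p, select the next vertex q as the point such that every other point lies strictly to the left of (or on) the directed line p → q. (Equivalently: for every other point r, the cross product (q − p) × (r − p) ≥ 0.)
Starting point (lowest x, tie lowest y): (-7, -5). Wrap until returning to start. Resulting hull: (-7, -5), (-1, -8), (3, -9), (4, 9), (-5, 8).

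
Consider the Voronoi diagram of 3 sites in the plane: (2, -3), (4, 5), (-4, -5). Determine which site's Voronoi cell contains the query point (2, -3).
Nearest site = (2, -3)

The Voronoi cell of site s contains exactly those query points closer to s than to any other site. Compute squared distances from q = (2, -3) to each site:
  (2 − 2)² + (-3 − -3)² = 0
  (-4 − 2)² + (-5 − -3)² = 40
  (4 − 2)² + (5 − -3)² = 68
Minimum is attained by (2, -3), so q lies in its Voronoi cell.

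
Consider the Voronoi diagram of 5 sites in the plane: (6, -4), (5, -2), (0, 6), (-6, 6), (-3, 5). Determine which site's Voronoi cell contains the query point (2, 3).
Nearest site = (0, 6)

The Voronoi cell of site s contains exactly those query points closer to s than to any other site. Compute squared distances from q = (2, 3) to each site:
  (0 − 2)² + (6 − 3)² = 13
  (-3 − 2)² + (5 − 3)² = 29
  (5 − 2)² + (-2 − 3)² = 34
  (6 − 2)² + (-4 − 3)² = 65
  (-6 − 2)² + (6 − 3)² = 73
Minimum is attained by (0, 6), so q lies in its Voronoi cell.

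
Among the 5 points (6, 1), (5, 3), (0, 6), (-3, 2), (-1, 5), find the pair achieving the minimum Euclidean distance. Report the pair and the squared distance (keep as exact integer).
Pair = ((0, 6), (-1, 5)); squared distance = 2

Compute all C(5, 2) = 10 pairwise squared distances (x_i − x_j)² + (y_i − y_j)². The minimum is 2, attained by the pair ((0, 6), (-1, 5)).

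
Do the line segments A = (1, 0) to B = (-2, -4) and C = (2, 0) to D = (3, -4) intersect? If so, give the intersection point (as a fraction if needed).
No (intersection of containing lines falls outside at least one segment)

Parametrize and solve: t = -1/4, s = -1/4. At least one of these is outside [0, 1], so the segments do not intersect.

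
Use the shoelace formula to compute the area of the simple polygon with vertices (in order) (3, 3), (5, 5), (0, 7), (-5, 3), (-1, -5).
Area = 55

Shoelace formula: Area = (1/2) |Σ_i (x_i · y_{i+1} − x_{i+1} · y_i)| (indices mod n). Compute each cross term:
  (3)(5) − (5)(3) = 0
  (5)(7) − (0)(5) = 35
  (0)(3) − (-5)(7) = 35
  (-5)(-5) − (-1)(3) = 28
  (-1)(3) − (3)(-5) = 12
Sum = 110, so (signed) Area = 110/2 = 55, |Area| = 55.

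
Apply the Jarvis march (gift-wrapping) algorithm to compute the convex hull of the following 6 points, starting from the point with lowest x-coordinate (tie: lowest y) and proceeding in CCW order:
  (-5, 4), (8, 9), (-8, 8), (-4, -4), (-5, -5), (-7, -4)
Hull (CCW) = [(-8, 8), (-7, -4), (-5, -5), (-4, -4), (8, 9)]

Jarvis march: at each step, from the current hull vertex p, select the next vertex q as the point such that every other point lies strictly to the left of (or on) the directed line p → q. (Equivalently: for every other point r, the cross product (q − p) × (r − p) ≥ 0.)
Starting point (lowest x, tie lowest y): (-8, 8). Wrap until returning to start. Resulting hull: (-8, 8), (-7, -4), (-5, -5), (-4, -4), (8, 9).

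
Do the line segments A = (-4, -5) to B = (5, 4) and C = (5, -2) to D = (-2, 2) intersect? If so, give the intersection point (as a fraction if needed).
Yes; intersection at (13/11, 2/11) (t = 19/33 on AB, s = 6/11 on CD)

Parametrize AB as A + t(B − A) = (-4 + 9 t, -5 + 9 t) and CD as C + s(D − C) = (5 + -7 s, -2 + 4 s). Solve the linear system for (t, s). Determinant = -99 ≠ 0, so a unique intersection of the containing lines exists. Solution: t = 19/33, s = 6/11 — both in [0, 1], so the segments cross. Intersection point: (13/11, 2/11).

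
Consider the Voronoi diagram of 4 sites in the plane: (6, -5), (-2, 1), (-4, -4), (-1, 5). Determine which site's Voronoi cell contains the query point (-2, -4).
Nearest site = (-4, -4)

The Voronoi cell of site s contains exactly those query points closer to s than to any other site. Compute squared distances from q = (-2, -4) to each site:
  (-4 − -2)² + (-4 − -4)² = 4
  (-2 − -2)² + (1 − -4)² = 25
  (6 − -2)² + (-5 − -4)² = 65
  (-1 − -2)² + (5 − -4)² = 82
Minimum is attained by (-4, -4), so q lies in its Voronoi cell.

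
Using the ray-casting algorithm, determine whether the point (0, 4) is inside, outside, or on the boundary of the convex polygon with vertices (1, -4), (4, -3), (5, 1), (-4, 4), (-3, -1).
The point (0, 4) lies strictly outside the polygon

Cast a horizontal ray to the right from the query point and count how many polygon edges it crosses (each edge strictly once or zero times, handled with the usual half-open convention). 
Parity of crossings → even ⇒ outside.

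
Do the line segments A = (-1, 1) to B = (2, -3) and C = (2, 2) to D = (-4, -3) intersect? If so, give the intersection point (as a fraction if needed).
Yes; intersection at (-4/13, 1/13) (t = 3/13 on AB, s = 5/13 on CD)

Parametrize AB as A + t(B − A) = (-1 + 3 t, 1 + -4 t) and CD as C + s(D − C) = (2 + -6 s, 2 + -5 s). Solve the linear system for (t, s). Determinant = 39 ≠ 0, so a unique intersection of the containing lines exists. Solution: t = 3/13, s = 5/13 — both in [0, 1], so the segments cross. Intersection point: (-4/13, 1/13).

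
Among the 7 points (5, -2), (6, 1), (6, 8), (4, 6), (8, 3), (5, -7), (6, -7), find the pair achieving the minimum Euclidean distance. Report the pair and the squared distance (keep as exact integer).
Pair = ((5, -7), (6, -7)); squared distance = 1

Compute all C(7, 2) = 21 pairwise squared distances (x_i − x_j)² + (y_i − y_j)². The minimum is 1, attained by the pair ((5, -7), (6, -7)).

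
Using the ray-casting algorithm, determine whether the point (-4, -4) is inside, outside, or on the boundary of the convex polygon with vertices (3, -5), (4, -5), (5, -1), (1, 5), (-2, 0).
The point (-4, -4) lies strictly outside the polygon

Cast a horizontal ray to the right from the query point and count how many polygon edges it crosses (each edge strictly once or zero times, handled with the usual half-open convention). 
Parity of crossings → even ⇒ outside.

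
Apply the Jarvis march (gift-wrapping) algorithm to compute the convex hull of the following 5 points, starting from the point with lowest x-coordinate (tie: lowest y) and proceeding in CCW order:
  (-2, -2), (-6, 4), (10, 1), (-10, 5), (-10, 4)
Hull (CCW) = [(-10, 4), (-2, -2), (10, 1), (-10, 5)]

Jarvis march: at each step, from the current hull vertex p, select the next vertex q as the point such that every other point lies strictly to the left of (or on) the directed line p → q. (Equivalently: for every other point r, the cross product (q − p) × (r − p) ≥ 0.)
Starting point (lowest x, tie lowest y): (-10, 4). Wrap until returning to start. Resulting hull: (-10, 4), (-2, -2), (10, 1), (-10, 5).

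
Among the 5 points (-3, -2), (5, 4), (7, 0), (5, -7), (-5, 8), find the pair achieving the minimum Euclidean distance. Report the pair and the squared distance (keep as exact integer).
Pair = ((5, 4), (7, 0)); squared distance = 20

Compute all C(5, 2) = 10 pairwise squared distances (x_i − x_j)² + (y_i − y_j)². The minimum is 20, attained by the pair ((5, 4), (7, 0)).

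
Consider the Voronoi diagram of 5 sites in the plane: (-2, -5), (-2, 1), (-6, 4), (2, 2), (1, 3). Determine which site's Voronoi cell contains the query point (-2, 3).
Nearest site = (-2, 1)

The Voronoi cell of site s contains exactly those query points closer to s than to any other site. Compute squared distances from q = (-2, 3) to each site:
  (-2 − -2)² + (1 − 3)² = 4
  (1 − -2)² + (3 − 3)² = 9
  (-6 − -2)² + (4 − 3)² = 17
  (2 − -2)² + (2 − 3)² = 17
  (-2 − -2)² + (-5 − 3)² = 64
Minimum is attained by (-2, 1), so q lies in its Voronoi cell.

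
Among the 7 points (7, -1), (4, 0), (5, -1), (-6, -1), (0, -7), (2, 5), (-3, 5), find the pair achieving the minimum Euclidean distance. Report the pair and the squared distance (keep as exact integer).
Pair = ((4, 0), (5, -1)); squared distance = 2

Compute all C(7, 2) = 21 pairwise squared distances (x_i − x_j)² + (y_i − y_j)². The minimum is 2, attained by the pair ((4, 0), (5, -1)).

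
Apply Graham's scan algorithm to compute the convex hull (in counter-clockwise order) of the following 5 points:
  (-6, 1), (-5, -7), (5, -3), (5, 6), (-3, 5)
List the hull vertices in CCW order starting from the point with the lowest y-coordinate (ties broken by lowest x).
Hull (CCW) = [(-5, -7), (5, -3), (5, 6), (-3, 5), (-6, 1)]

Graham scan procedure:
  1. Find the pivot p₀ = point with lowest y (tie → lowest x): (-5, -7).
  2. Sort the remaining points by polar angle around p₀.
  3. Walk through sorted points, maintaining a stack; pop the top while the last three entries make a non-left turn (cross product ≤ 0).
  4. Final stack is the convex hull in CCW order: (-5, -7), (5, -3), (5, 6), (-3, 5), (-6, 1).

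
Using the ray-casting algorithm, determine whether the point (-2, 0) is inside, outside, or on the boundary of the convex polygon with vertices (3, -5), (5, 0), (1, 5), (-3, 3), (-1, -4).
The point (-2, 0) lies strictly inside the polygon

Cast a horizontal ray to the right from the query point and count how many polygon edges it crosses (each edge strictly once or zero times, handled with the usual half-open convention). 
Parity of crossings → odd ⇒ inside.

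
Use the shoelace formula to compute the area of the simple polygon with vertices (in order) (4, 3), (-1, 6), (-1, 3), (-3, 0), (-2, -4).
Area = 61/2

Shoelace formula: Area = (1/2) |Σ_i (x_i · y_{i+1} − x_{i+1} · y_i)| (indices mod n). Compute each cross term:
  (4)(6) − (-1)(3) = 27
  (-1)(3) − (-1)(6) = 3
  (-1)(0) − (-3)(3) = 9
  (-3)(-4) − (-2)(0) = 12
  (-2)(3) − (4)(-4) = 10
Sum = 61, so (signed) Area = 61/2 = 61/2, |Area| = 61/2.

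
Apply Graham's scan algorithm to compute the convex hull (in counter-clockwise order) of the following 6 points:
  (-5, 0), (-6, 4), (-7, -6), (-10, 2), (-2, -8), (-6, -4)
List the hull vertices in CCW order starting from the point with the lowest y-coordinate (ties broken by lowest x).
Hull (CCW) = [(-2, -8), (-6, 4), (-10, 2), (-7, -6)]

Graham scan procedure:
  1. Find the pivot p₀ = point with lowest y (tie → lowest x): (-2, -8).
  2. Sort the remaining points by polar angle around p₀.
  3. Walk through sorted points, maintaining a stack; pop the top while the last three entries make a non-left turn (cross product ≤ 0).
  4. Final stack is the convex hull in CCW order: (-2, -8), (-6, 4), (-10, 2), (-7, -6).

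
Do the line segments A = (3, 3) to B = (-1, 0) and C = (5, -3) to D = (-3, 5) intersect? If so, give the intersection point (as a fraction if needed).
Yes; intersection at (5/7, 9/7) (t = 4/7 on AB, s = 15/28 on CD)

Parametrize AB as A + t(B − A) = (3 + -4 t, 3 + -3 t) and CD as C + s(D − C) = (5 + -8 s, -3 + 8 s). Solve the linear system for (t, s). Determinant = 56 ≠ 0, so a unique intersection of the containing lines exists. Solution: t = 4/7, s = 15/28 — both in [0, 1], so the segments cross. Intersection point: (5/7, 9/7).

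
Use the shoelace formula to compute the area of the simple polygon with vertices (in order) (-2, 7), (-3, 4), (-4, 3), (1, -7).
Area = 19

Shoelace formula: Area = (1/2) |Σ_i (x_i · y_{i+1} − x_{i+1} · y_i)| (indices mod n). Compute each cross term:
  (-2)(4) − (-3)(7) = 13
  (-3)(3) − (-4)(4) = 7
  (-4)(-7) − (1)(3) = 25
  (1)(7) − (-2)(-7) = -7
Sum = 38, so (signed) Area = 38/2 = 19, |Area| = 19.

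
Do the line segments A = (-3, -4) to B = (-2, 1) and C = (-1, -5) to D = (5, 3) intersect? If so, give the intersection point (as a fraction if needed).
No (intersection of containing lines falls outside at least one segment)

Parametrize and solve: t = -1, s = -1/2. At least one of these is outside [0, 1], so the segments do not intersect.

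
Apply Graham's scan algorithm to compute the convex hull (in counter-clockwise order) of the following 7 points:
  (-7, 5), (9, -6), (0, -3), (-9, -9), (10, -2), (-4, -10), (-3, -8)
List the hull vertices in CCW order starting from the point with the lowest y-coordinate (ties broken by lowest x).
Hull (CCW) = [(-4, -10), (9, -6), (10, -2), (-7, 5), (-9, -9)]

Graham scan procedure:
  1. Find the pivot p₀ = point with lowest y (tie → lowest x): (-4, -10).
  2. Sort the remaining points by polar angle around p₀.
  3. Walk through sorted points, maintaining a stack; pop the top while the last three entries make a non-left turn (cross product ≤ 0).
  4. Final stack is the convex hull in CCW order: (-4, -10), (9, -6), (10, -2), (-7, 5), (-9, -9).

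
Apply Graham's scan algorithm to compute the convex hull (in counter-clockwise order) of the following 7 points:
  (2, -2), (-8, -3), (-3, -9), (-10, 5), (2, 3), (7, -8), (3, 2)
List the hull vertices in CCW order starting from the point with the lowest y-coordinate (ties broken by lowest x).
Hull (CCW) = [(-3, -9), (7, -8), (3, 2), (2, 3), (-10, 5), (-8, -3)]

Graham scan procedure:
  1. Find the pivot p₀ = point with lowest y (tie → lowest x): (-3, -9).
  2. Sort the remaining points by polar angle around p₀.
  3. Walk through sorted points, maintaining a stack; pop the top while the last three entries make a non-left turn (cross product ≤ 0).
  4. Final stack is the convex hull in CCW order: (-3, -9), (7, -8), (3, 2), (2, 3), (-10, 5), (-8, -3).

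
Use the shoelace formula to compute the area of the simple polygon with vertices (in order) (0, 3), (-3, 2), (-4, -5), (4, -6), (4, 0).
Area = 56

Shoelace formula: Area = (1/2) |Σ_i (x_i · y_{i+1} − x_{i+1} · y_i)| (indices mod n). Compute each cross term:
  (0)(2) − (-3)(3) = 9
  (-3)(-5) − (-4)(2) = 23
  (-4)(-6) − (4)(-5) = 44
  (4)(0) − (4)(-6) = 24
  (4)(3) − (0)(0) = 12
Sum = 112, so (signed) Area = 112/2 = 56, |Area| = 56.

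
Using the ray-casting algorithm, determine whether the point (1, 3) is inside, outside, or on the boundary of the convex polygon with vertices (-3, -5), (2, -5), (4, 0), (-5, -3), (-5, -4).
The point (1, 3) lies strictly outside the polygon

Cast a horizontal ray to the right from the query point and count how many polygon edges it crosses (each edge strictly once or zero times, handled with the usual half-open convention). 
Parity of crossings → even ⇒ outside.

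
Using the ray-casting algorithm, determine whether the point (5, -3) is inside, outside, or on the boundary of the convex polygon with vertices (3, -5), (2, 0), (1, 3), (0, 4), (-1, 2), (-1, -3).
The point (5, -3) lies strictly outside the polygon

Cast a horizontal ray to the right from the query point and count how many polygon edges it crosses (each edge strictly once or zero times, handled with the usual half-open convention). 
Parity of crossings → even ⇒ outside.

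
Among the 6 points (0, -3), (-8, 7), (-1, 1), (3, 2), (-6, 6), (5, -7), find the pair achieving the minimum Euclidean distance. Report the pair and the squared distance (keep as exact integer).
Pair = ((-8, 7), (-6, 6)); squared distance = 5

Compute all C(6, 2) = 15 pairwise squared distances (x_i − x_j)² + (y_i − y_j)². The minimum is 5, attained by the pair ((-8, 7), (-6, 6)).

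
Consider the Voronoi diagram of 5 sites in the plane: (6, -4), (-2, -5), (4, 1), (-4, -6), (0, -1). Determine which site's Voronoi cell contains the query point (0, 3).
Nearest site = (0, -1)

The Voronoi cell of site s contains exactly those query points closer to s than to any other site. Compute squared distances from q = (0, 3) to each site:
  (0 − 0)² + (-1 − 3)² = 16
  (4 − 0)² + (1 − 3)² = 20
  (-2 − 0)² + (-5 − 3)² = 68
  (6 − 0)² + (-4 − 3)² = 85
  (-4 − 0)² + (-6 − 3)² = 97
Minimum is attained by (0, -1), so q lies in its Voronoi cell.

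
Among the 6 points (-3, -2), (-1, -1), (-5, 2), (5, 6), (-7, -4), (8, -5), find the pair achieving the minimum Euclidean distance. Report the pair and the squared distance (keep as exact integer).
Pair = ((-3, -2), (-1, -1)); squared distance = 5

Compute all C(6, 2) = 15 pairwise squared distances (x_i − x_j)² + (y_i − y_j)². The minimum is 5, attained by the pair ((-3, -2), (-1, -1)).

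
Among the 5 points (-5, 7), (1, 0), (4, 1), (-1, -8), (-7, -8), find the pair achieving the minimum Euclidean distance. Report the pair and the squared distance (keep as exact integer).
Pair = ((1, 0), (4, 1)); squared distance = 10

Compute all C(5, 2) = 10 pairwise squared distances (x_i − x_j)² + (y_i − y_j)². The minimum is 10, attained by the pair ((1, 0), (4, 1)).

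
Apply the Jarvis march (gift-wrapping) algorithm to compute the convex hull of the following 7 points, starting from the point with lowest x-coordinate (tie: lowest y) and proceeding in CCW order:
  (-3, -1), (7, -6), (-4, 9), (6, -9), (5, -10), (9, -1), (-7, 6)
Hull (CCW) = [(-7, 6), (-3, -1), (5, -10), (6, -9), (9, -1), (-4, 9)]

Jarvis march: at each step, from the current hull vertex p, select the next vertex q as the point such that every other point lies strictly to the left of (or on) the directed line p → q. (Equivalently: for every other point r, the cross product (q − p) × (r − p) ≥ 0.)
Starting point (lowest x, tie lowest y): (-7, 6). Wrap until returning to start. Resulting hull: (-7, 6), (-3, -1), (5, -10), (6, -9), (9, -1), (-4, 9).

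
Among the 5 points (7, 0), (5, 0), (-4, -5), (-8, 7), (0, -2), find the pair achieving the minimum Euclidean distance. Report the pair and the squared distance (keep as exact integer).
Pair = ((7, 0), (5, 0)); squared distance = 4

Compute all C(5, 2) = 10 pairwise squared distances (x_i − x_j)² + (y_i − y_j)². The minimum is 4, attained by the pair ((7, 0), (5, 0)).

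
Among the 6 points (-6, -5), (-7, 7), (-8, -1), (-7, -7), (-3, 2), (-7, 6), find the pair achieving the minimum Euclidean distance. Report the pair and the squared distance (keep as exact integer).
Pair = ((-7, 7), (-7, 6)); squared distance = 1

Compute all C(6, 2) = 15 pairwise squared distances (x_i − x_j)² + (y_i − y_j)². The minimum is 1, attained by the pair ((-7, 7), (-7, 6)).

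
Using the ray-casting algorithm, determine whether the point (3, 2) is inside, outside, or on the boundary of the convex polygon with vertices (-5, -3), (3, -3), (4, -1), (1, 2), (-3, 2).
The point (3, 2) lies strictly outside the polygon

Cast a horizontal ray to the right from the query point and count how many polygon edges it crosses (each edge strictly once or zero times, handled with the usual half-open convention). 
Parity of crossings → even ⇒ outside.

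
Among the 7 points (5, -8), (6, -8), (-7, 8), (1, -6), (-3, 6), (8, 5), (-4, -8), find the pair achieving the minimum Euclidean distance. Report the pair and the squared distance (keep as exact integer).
Pair = ((5, -8), (6, -8)); squared distance = 1

Compute all C(7, 2) = 21 pairwise squared distances (x_i − x_j)² + (y_i − y_j)². The minimum is 1, attained by the pair ((5, -8), (6, -8)).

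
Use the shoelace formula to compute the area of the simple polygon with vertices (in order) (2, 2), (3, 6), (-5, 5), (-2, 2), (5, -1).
Area = 55/2

Shoelace formula: Area = (1/2) |Σ_i (x_i · y_{i+1} − x_{i+1} · y_i)| (indices mod n). Compute each cross term:
  (2)(6) − (3)(2) = 6
  (3)(5) − (-5)(6) = 45
  (-5)(2) − (-2)(5) = 0
  (-2)(-1) − (5)(2) = -8
  (5)(2) − (2)(-1) = 12
Sum = 55, so (signed) Area = 55/2 = 55/2, |Area| = 55/2.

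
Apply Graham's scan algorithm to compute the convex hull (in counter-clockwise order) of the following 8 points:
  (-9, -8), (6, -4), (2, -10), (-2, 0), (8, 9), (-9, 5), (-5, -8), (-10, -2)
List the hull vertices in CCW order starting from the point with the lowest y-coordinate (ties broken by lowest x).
Hull (CCW) = [(2, -10), (6, -4), (8, 9), (-9, 5), (-10, -2), (-9, -8)]

Graham scan procedure:
  1. Find the pivot p₀ = point with lowest y (tie → lowest x): (2, -10).
  2. Sort the remaining points by polar angle around p₀.
  3. Walk through sorted points, maintaining a stack; pop the top while the last three entries make a non-left turn (cross product ≤ 0).
  4. Final stack is the convex hull in CCW order: (2, -10), (6, -4), (8, 9), (-9, 5), (-10, -2), (-9, -8).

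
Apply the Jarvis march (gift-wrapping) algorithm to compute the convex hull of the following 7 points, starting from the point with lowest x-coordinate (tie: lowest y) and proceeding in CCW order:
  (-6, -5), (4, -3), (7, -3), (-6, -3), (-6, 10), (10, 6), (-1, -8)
Hull (CCW) = [(-6, -5), (-1, -8), (7, -3), (10, 6), (-6, 10)]

Jarvis march: at each step, from the current hull vertex p, select the next vertex q as the point such that every other point lies strictly to the left of (or on) the directed line p → q. (Equivalently: for every other point r, the cross product (q − p) × (r − p) ≥ 0.)
Starting point (lowest x, tie lowest y): (-6, -5). Wrap until returning to start. Resulting hull: (-6, -5), (-1, -8), (7, -3), (10, 6), (-6, 10).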